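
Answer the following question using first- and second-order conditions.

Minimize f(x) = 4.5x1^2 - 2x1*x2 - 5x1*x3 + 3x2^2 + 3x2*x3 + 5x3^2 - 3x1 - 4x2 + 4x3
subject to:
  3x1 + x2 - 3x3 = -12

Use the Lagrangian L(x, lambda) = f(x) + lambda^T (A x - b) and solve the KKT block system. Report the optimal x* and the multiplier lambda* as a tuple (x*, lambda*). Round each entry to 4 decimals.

Form the Lagrangian:
  L(x, lambda) = (1/2) x^T Q x + c^T x + lambda^T (A x - b)
Stationarity (grad_x L = 0): Q x + c + A^T lambda = 0.
Primal feasibility: A x = b.

This gives the KKT block system:
  [ Q   A^T ] [ x     ]   [-c ]
  [ A    0  ] [ lambda ] = [ b ]

Solving the linear system:
  x*      = (-1.7478, -1.9763, 1.5935)
  lambda* = (7.5816)
  f(x*)   = 55.2507

x* = (-1.7478, -1.9763, 1.5935), lambda* = (7.5816)


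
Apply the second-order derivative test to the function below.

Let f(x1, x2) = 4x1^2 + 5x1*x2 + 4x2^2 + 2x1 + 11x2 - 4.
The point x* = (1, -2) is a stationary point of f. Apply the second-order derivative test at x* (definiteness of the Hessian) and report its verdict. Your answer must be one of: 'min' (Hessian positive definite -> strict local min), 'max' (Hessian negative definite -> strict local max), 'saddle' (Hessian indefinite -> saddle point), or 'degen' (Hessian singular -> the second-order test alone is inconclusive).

Compute the Hessian H = grad^2 f:
  H = [[8, 5], [5, 8]]
Verify stationarity: grad f(x*) = H x* + g = (0, 0).
Eigenvalues of H: 3, 13.
Both eigenvalues > 0, so H is positive definite -> x* is a strict local min.

min


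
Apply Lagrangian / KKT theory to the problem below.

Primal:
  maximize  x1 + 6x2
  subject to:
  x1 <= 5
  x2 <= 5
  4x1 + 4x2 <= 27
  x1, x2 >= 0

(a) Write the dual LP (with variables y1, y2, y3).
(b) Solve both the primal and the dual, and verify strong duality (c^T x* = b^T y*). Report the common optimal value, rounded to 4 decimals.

The standard primal-dual pair for 'max c^T x s.t. A x <= b, x >= 0' is:
  Dual:  min b^T y  s.t.  A^T y >= c,  y >= 0.

So the dual LP is:
  minimize  5y1 + 5y2 + 27y3
  subject to:
    y1 + 4y3 >= 1
    y2 + 4y3 >= 6
    y1, y2, y3 >= 0

Solving the primal: x* = (1.75, 5).
  primal value c^T x* = 31.75.
Solving the dual: y* = (0, 5, 0.25).
  dual value b^T y* = 31.75.
Strong duality: c^T x* = b^T y*. Confirmed.

31.75


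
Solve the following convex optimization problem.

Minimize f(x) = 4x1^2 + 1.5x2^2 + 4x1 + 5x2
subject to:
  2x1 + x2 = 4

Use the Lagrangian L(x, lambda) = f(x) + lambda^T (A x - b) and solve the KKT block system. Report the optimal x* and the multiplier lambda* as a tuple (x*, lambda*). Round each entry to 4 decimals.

Form the Lagrangian:
  L(x, lambda) = (1/2) x^T Q x + c^T x + lambda^T (A x - b)
Stationarity (grad_x L = 0): Q x + c + A^T lambda = 0.
Primal feasibility: A x = b.

This gives the KKT block system:
  [ Q   A^T ] [ x     ]   [-c ]
  [ A    0  ] [ lambda ] = [ b ]

Solving the linear system:
  x*      = (1.5, 1)
  lambda* = (-8)
  f(x*)   = 21.5

x* = (1.5, 1), lambda* = (-8)


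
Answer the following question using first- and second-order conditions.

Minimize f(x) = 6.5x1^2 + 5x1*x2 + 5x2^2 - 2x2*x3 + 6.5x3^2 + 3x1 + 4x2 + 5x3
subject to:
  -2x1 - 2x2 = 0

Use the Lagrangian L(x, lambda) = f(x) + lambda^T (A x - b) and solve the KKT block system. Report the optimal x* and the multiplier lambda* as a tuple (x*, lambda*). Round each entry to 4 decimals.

Form the Lagrangian:
  L(x, lambda) = (1/2) x^T Q x + c^T x + lambda^T (A x - b)
Stationarity (grad_x L = 0): Q x + c + A^T lambda = 0.
Primal feasibility: A x = b.

This gives the KKT block system:
  [ Q   A^T ] [ x     ]   [-c ]
  [ A    0  ] [ lambda ] = [ b ]

Solving the linear system:
  x*      = (0.1394, -0.1394, -0.4061)
  lambda* = (2.0576)
  f(x*)   = -1.0848

x* = (0.1394, -0.1394, -0.4061), lambda* = (2.0576)


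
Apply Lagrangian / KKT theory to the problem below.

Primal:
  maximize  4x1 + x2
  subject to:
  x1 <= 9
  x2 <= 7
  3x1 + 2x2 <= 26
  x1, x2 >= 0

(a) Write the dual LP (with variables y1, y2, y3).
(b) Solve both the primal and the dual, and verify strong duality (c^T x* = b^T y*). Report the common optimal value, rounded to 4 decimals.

The standard primal-dual pair for 'max c^T x s.t. A x <= b, x >= 0' is:
  Dual:  min b^T y  s.t.  A^T y >= c,  y >= 0.

So the dual LP is:
  minimize  9y1 + 7y2 + 26y3
  subject to:
    y1 + 3y3 >= 4
    y2 + 2y3 >= 1
    y1, y2, y3 >= 0

Solving the primal: x* = (8.6667, 0).
  primal value c^T x* = 34.6667.
Solving the dual: y* = (0, 0, 1.3333).
  dual value b^T y* = 34.6667.
Strong duality: c^T x* = b^T y*. Confirmed.

34.6667


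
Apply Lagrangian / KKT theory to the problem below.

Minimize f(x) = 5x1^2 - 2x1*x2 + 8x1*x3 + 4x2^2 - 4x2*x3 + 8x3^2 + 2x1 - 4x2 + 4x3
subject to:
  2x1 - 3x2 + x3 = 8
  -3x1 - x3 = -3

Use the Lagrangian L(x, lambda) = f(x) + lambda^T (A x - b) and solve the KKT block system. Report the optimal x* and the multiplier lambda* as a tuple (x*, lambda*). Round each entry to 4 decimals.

Form the Lagrangian:
  L(x, lambda) = (1/2) x^T Q x + c^T x + lambda^T (A x - b)
Stationarity (grad_x L = 0): Q x + c + A^T lambda = 0.
Primal feasibility: A x = b.

This gives the KKT block system:
  [ Q   A^T ] [ x     ]   [-c ]
  [ A    0  ] [ lambda ] = [ b ]

Solving the linear system:
  x*      = (1.3659, -2.122, -1.0976)
  lambda* = (-6.439, -0.5854)
  f(x*)   = 28.2927

x* = (1.3659, -2.122, -1.0976), lambda* = (-6.439, -0.5854)


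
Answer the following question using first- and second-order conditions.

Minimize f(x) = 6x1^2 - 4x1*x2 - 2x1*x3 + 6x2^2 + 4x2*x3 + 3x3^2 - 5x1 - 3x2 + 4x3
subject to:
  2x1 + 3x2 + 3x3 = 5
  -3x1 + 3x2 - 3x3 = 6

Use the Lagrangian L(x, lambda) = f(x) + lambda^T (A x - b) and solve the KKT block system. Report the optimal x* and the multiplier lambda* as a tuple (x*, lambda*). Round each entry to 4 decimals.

Form the Lagrangian:
  L(x, lambda) = (1/2) x^T Q x + c^T x + lambda^T (A x - b)
Stationarity (grad_x L = 0): Q x + c + A^T lambda = 0.
Primal feasibility: A x = b.

This gives the KKT block system:
  [ Q   A^T ] [ x     ]   [-c ]
  [ A    0  ] [ lambda ] = [ b ]

Solving the linear system:
  x*      = (1.0096, 2.0016, -1.008)
  lambda* = (-2.8147, -1.5016)
  f(x*)   = 3.9992

x* = (1.0096, 2.0016, -1.008), lambda* = (-2.8147, -1.5016)


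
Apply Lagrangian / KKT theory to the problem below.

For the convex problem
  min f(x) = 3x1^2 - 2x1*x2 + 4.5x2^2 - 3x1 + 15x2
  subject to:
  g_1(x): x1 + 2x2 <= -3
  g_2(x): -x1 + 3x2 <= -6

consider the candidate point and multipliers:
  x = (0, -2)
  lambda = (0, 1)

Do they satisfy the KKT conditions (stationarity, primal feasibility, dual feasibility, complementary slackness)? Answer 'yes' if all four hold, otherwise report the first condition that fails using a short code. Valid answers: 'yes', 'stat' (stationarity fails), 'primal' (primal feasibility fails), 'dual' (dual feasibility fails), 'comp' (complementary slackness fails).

Gradient of f: grad f(x) = Q x + c = (1, -3)
Constraint values g_i(x) = a_i^T x - b_i:
  g_1((0, -2)) = -1
  g_2((0, -2)) = 0
Stationarity residual: grad f(x) + sum_i lambda_i a_i = (0, 0)
  -> stationarity OK
Primal feasibility (all g_i <= 0): OK
Dual feasibility (all lambda_i >= 0): OK
Complementary slackness (lambda_i * g_i(x) = 0 for all i): OK

Verdict: yes, KKT holds.

yes


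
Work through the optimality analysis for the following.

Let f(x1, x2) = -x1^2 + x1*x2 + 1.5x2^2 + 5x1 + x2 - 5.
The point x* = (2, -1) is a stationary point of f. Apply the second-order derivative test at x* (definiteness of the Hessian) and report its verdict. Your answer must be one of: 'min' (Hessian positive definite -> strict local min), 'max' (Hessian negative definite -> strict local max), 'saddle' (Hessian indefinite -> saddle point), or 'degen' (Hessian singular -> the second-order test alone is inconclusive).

Compute the Hessian H = grad^2 f:
  H = [[-2, 1], [1, 3]]
Verify stationarity: grad f(x*) = H x* + g = (0, 0).
Eigenvalues of H: -2.1926, 3.1926.
Eigenvalues have mixed signs, so H is indefinite -> x* is a saddle point.

saddle


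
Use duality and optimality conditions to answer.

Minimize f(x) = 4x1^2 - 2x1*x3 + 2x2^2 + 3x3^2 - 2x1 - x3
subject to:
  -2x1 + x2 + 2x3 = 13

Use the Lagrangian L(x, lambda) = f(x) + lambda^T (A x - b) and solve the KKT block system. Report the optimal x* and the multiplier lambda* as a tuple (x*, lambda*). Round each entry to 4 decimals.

Form the Lagrangian:
  L(x, lambda) = (1/2) x^T Q x + c^T x + lambda^T (A x - b)
Stationarity (grad_x L = 0): Q x + c + A^T lambda = 0.
Primal feasibility: A x = b.

This gives the KKT block system:
  [ Q   A^T ] [ x     ]   [-c ]
  [ A    0  ] [ lambda ] = [ b ]

Solving the linear system:
  x*      = (-1.7353, 2.8235, 3.3529)
  lambda* = (-11.2941)
  f(x*)   = 73.4706

x* = (-1.7353, 2.8235, 3.3529), lambda* = (-11.2941)


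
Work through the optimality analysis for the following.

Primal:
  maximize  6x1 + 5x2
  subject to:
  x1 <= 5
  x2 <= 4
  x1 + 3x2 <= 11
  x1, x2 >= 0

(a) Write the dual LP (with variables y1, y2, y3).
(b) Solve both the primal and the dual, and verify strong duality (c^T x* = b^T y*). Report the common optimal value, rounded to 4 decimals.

The standard primal-dual pair for 'max c^T x s.t. A x <= b, x >= 0' is:
  Dual:  min b^T y  s.t.  A^T y >= c,  y >= 0.

So the dual LP is:
  minimize  5y1 + 4y2 + 11y3
  subject to:
    y1 + y3 >= 6
    y2 + 3y3 >= 5
    y1, y2, y3 >= 0

Solving the primal: x* = (5, 2).
  primal value c^T x* = 40.
Solving the dual: y* = (4.3333, 0, 1.6667).
  dual value b^T y* = 40.
Strong duality: c^T x* = b^T y*. Confirmed.

40


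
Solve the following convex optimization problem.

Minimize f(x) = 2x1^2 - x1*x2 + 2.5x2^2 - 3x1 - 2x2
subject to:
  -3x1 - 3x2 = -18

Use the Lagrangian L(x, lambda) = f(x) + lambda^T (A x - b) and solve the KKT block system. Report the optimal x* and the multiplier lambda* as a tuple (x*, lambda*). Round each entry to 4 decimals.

Form the Lagrangian:
  L(x, lambda) = (1/2) x^T Q x + c^T x + lambda^T (A x - b)
Stationarity (grad_x L = 0): Q x + c + A^T lambda = 0.
Primal feasibility: A x = b.

This gives the KKT block system:
  [ Q   A^T ] [ x     ]   [-c ]
  [ A    0  ] [ lambda ] = [ b ]

Solving the linear system:
  x*      = (3.3636, 2.6364)
  lambda* = (2.6061)
  f(x*)   = 15.7727

x* = (3.3636, 2.6364), lambda* = (2.6061)


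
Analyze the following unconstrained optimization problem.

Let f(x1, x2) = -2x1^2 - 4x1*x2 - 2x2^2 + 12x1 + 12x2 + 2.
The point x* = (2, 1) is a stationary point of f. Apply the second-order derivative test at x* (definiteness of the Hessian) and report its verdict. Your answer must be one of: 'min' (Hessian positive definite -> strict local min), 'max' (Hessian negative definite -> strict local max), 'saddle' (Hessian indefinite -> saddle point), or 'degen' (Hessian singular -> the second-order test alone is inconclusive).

Compute the Hessian H = grad^2 f:
  H = [[-4, -4], [-4, -4]]
Verify stationarity: grad f(x*) = H x* + g = (0, 0).
Eigenvalues of H: -8, 0.
H has a zero eigenvalue (singular; negative semidefinite but not definite), so H is neither positive definite, negative definite, nor indefinite. The second-order test alone is inconclusive -> degen.
(Indeed, f is constant along the null direction of H through x*, so x* is not a strict local extremum.)

degen


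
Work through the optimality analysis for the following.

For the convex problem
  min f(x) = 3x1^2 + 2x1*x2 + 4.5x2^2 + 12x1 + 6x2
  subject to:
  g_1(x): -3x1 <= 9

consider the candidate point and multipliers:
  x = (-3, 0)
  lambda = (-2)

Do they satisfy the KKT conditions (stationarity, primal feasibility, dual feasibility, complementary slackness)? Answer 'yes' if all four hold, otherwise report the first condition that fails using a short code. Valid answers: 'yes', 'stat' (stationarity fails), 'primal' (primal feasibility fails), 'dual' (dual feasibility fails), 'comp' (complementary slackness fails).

Gradient of f: grad f(x) = Q x + c = (-6, 0)
Constraint values g_i(x) = a_i^T x - b_i:
  g_1((-3, 0)) = 0
Stationarity residual: grad f(x) + sum_i lambda_i a_i = (0, 0)
  -> stationarity OK
Primal feasibility (all g_i <= 0): OK
Dual feasibility (all lambda_i >= 0): FAILS
Complementary slackness (lambda_i * g_i(x) = 0 for all i): OK

Verdict: the first failing condition is dual_feasibility -> dual.

dual


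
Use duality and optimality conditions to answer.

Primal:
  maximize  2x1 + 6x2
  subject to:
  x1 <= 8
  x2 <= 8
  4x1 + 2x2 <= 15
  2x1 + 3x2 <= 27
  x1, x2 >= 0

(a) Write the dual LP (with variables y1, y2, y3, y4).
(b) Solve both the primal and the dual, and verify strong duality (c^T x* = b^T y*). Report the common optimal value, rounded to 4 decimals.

The standard primal-dual pair for 'max c^T x s.t. A x <= b, x >= 0' is:
  Dual:  min b^T y  s.t.  A^T y >= c,  y >= 0.

So the dual LP is:
  minimize  8y1 + 8y2 + 15y3 + 27y4
  subject to:
    y1 + 4y3 + 2y4 >= 2
    y2 + 2y3 + 3y4 >= 6
    y1, y2, y3, y4 >= 0

Solving the primal: x* = (0, 7.5).
  primal value c^T x* = 45.
Solving the dual: y* = (0, 0, 3, 0).
  dual value b^T y* = 45.
Strong duality: c^T x* = b^T y*. Confirmed.

45


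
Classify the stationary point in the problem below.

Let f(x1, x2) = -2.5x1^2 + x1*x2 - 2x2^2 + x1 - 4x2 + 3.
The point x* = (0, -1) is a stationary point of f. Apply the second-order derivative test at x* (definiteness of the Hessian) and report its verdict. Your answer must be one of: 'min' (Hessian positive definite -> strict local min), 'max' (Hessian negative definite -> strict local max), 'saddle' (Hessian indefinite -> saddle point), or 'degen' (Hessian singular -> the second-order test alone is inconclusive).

Compute the Hessian H = grad^2 f:
  H = [[-5, 1], [1, -4]]
Verify stationarity: grad f(x*) = H x* + g = (0, 0).
Eigenvalues of H: -5.618, -3.382.
Both eigenvalues < 0, so H is negative definite -> x* is a strict local max.

max


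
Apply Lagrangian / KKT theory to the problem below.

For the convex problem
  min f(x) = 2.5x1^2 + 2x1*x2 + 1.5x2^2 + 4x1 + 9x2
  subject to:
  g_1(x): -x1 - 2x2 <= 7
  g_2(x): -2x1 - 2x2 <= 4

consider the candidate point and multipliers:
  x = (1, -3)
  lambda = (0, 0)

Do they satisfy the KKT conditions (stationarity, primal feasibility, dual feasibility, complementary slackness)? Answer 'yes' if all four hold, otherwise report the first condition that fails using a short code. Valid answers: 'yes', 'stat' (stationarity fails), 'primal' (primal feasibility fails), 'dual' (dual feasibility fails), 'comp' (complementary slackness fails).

Gradient of f: grad f(x) = Q x + c = (3, 2)
Constraint values g_i(x) = a_i^T x - b_i:
  g_1((1, -3)) = -2
  g_2((1, -3)) = 0
Stationarity residual: grad f(x) + sum_i lambda_i a_i = (3, 2)
  -> stationarity FAILS
Primal feasibility (all g_i <= 0): OK
Dual feasibility (all lambda_i >= 0): OK
Complementary slackness (lambda_i * g_i(x) = 0 for all i): OK

Verdict: the first failing condition is stationarity -> stat.

stat


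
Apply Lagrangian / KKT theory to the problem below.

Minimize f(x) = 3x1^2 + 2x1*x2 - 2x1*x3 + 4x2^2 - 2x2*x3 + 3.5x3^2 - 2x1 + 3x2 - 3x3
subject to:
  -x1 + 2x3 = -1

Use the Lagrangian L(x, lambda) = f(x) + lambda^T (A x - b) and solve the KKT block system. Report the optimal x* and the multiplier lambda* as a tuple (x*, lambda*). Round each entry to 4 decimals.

Form the Lagrangian:
  L(x, lambda) = (1/2) x^T Q x + c^T x + lambda^T (A x - b)
Stationarity (grad_x L = 0): Q x + c + A^T lambda = 0.
Primal feasibility: A x = b.

This gives the KKT block system:
  [ Q   A^T ] [ x     ]   [-c ]
  [ A    0  ] [ lambda ] = [ b ]

Solving the linear system:
  x*      = (0.8444, -0.6056, -0.0778)
  lambda* = (2.0111)
  f(x*)   = -0.6306

x* = (0.8444, -0.6056, -0.0778), lambda* = (2.0111)


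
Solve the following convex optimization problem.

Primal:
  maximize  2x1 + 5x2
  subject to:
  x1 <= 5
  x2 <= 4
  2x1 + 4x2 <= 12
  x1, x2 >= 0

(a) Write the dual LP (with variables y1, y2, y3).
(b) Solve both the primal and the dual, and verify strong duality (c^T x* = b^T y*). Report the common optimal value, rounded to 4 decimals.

The standard primal-dual pair for 'max c^T x s.t. A x <= b, x >= 0' is:
  Dual:  min b^T y  s.t.  A^T y >= c,  y >= 0.

So the dual LP is:
  minimize  5y1 + 4y2 + 12y3
  subject to:
    y1 + 2y3 >= 2
    y2 + 4y3 >= 5
    y1, y2, y3 >= 0

Solving the primal: x* = (0, 3).
  primal value c^T x* = 15.
Solving the dual: y* = (0, 0, 1.25).
  dual value b^T y* = 15.
Strong duality: c^T x* = b^T y*. Confirmed.

15


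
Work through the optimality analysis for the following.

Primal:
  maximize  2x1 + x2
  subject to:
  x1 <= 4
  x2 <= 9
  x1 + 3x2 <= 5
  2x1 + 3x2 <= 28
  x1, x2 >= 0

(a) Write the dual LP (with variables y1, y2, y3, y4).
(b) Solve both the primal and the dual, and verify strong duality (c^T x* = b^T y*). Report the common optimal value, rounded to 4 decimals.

The standard primal-dual pair for 'max c^T x s.t. A x <= b, x >= 0' is:
  Dual:  min b^T y  s.t.  A^T y >= c,  y >= 0.

So the dual LP is:
  minimize  4y1 + 9y2 + 5y3 + 28y4
  subject to:
    y1 + y3 + 2y4 >= 2
    y2 + 3y3 + 3y4 >= 1
    y1, y2, y3, y4 >= 0

Solving the primal: x* = (4, 0.3333).
  primal value c^T x* = 8.3333.
Solving the dual: y* = (1.6667, 0, 0.3333, 0).
  dual value b^T y* = 8.3333.
Strong duality: c^T x* = b^T y*. Confirmed.

8.3333


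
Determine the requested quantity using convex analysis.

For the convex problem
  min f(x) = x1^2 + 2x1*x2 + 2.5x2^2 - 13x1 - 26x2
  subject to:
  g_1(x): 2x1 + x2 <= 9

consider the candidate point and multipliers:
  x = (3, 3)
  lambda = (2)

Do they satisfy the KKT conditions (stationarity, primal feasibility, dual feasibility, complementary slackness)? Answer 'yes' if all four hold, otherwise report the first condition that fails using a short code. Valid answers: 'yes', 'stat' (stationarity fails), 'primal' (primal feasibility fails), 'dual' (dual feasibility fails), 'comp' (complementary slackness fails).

Gradient of f: grad f(x) = Q x + c = (-1, -5)
Constraint values g_i(x) = a_i^T x - b_i:
  g_1((3, 3)) = 0
Stationarity residual: grad f(x) + sum_i lambda_i a_i = (3, -3)
  -> stationarity FAILS
Primal feasibility (all g_i <= 0): OK
Dual feasibility (all lambda_i >= 0): OK
Complementary slackness (lambda_i * g_i(x) = 0 for all i): OK

Verdict: the first failing condition is stationarity -> stat.

stat


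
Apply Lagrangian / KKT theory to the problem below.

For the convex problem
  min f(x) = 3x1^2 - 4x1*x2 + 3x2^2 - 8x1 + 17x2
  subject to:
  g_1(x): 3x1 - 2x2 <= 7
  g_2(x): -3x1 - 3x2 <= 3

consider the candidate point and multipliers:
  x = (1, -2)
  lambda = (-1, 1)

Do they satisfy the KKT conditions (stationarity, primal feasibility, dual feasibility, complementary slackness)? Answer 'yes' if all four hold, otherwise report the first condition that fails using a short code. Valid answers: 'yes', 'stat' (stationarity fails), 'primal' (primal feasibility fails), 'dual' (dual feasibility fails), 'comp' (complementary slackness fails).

Gradient of f: grad f(x) = Q x + c = (6, 1)
Constraint values g_i(x) = a_i^T x - b_i:
  g_1((1, -2)) = 0
  g_2((1, -2)) = 0
Stationarity residual: grad f(x) + sum_i lambda_i a_i = (0, 0)
  -> stationarity OK
Primal feasibility (all g_i <= 0): OK
Dual feasibility (all lambda_i >= 0): FAILS
Complementary slackness (lambda_i * g_i(x) = 0 for all i): OK

Verdict: the first failing condition is dual_feasibility -> dual.

dual


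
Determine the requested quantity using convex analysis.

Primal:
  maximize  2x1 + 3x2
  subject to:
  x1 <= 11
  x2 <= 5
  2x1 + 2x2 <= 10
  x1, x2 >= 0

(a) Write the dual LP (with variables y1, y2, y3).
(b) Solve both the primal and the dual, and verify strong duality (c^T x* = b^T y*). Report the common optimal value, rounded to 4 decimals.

The standard primal-dual pair for 'max c^T x s.t. A x <= b, x >= 0' is:
  Dual:  min b^T y  s.t.  A^T y >= c,  y >= 0.

So the dual LP is:
  minimize  11y1 + 5y2 + 10y3
  subject to:
    y1 + 2y3 >= 2
    y2 + 2y3 >= 3
    y1, y2, y3 >= 0

Solving the primal: x* = (0, 5).
  primal value c^T x* = 15.
Solving the dual: y* = (0, 1, 1).
  dual value b^T y* = 15.
Strong duality: c^T x* = b^T y*. Confirmed.

15


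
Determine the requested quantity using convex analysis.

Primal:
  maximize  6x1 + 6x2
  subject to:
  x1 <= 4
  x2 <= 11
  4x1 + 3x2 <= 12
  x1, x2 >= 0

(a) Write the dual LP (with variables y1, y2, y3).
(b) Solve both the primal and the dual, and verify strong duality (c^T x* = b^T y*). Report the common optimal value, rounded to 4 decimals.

The standard primal-dual pair for 'max c^T x s.t. A x <= b, x >= 0' is:
  Dual:  min b^T y  s.t.  A^T y >= c,  y >= 0.

So the dual LP is:
  minimize  4y1 + 11y2 + 12y3
  subject to:
    y1 + 4y3 >= 6
    y2 + 3y3 >= 6
    y1, y2, y3 >= 0

Solving the primal: x* = (0, 4).
  primal value c^T x* = 24.
Solving the dual: y* = (0, 0, 2).
  dual value b^T y* = 24.
Strong duality: c^T x* = b^T y*. Confirmed.

24


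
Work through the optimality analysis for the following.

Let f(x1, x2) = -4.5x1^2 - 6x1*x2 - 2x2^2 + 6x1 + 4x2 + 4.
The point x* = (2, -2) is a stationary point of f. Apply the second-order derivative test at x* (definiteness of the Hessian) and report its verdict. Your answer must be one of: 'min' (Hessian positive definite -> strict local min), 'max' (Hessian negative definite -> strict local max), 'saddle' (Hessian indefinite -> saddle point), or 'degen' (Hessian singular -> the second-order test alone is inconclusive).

Compute the Hessian H = grad^2 f:
  H = [[-9, -6], [-6, -4]]
Verify stationarity: grad f(x*) = H x* + g = (0, 0).
Eigenvalues of H: -13, 0.
H has a zero eigenvalue (singular; negative semidefinite but not definite), so H is neither positive definite, negative definite, nor indefinite. The second-order test alone is inconclusive -> degen.
(Indeed, f is constant along the null direction of H through x*, so x* is not a strict local extremum.)

degen


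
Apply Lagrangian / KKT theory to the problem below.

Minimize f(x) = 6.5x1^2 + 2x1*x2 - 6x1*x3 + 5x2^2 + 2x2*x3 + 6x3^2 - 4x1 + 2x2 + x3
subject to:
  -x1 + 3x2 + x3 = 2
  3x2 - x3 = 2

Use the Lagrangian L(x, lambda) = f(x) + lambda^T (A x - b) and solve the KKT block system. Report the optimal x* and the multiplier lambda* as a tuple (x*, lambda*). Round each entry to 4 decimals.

Form the Lagrangian:
  L(x, lambda) = (1/2) x^T Q x + c^T x + lambda^T (A x - b)
Stationarity (grad_x L = 0): Q x + c + A^T lambda = 0.
Primal feasibility: A x = b.

This gives the KKT block system:
  [ Q   A^T ] [ x     ]   [-c ]
  [ A    0  ] [ lambda ] = [ b ]

Solving the linear system:
  x*      = (0.0049, 0.6675, 0.0025)
  lambda* = (-2.6158, -0.2808)
  f(x*)   = 3.5554

x* = (0.0049, 0.6675, 0.0025), lambda* = (-2.6158, -0.2808)


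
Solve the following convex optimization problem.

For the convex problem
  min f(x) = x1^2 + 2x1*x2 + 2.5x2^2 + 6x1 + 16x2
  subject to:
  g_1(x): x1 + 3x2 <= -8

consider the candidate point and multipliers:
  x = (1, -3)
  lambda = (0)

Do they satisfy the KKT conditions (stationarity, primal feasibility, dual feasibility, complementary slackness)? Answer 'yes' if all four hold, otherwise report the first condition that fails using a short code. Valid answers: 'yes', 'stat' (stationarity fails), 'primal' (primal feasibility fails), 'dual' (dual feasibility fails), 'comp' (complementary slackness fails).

Gradient of f: grad f(x) = Q x + c = (2, 3)
Constraint values g_i(x) = a_i^T x - b_i:
  g_1((1, -3)) = 0
Stationarity residual: grad f(x) + sum_i lambda_i a_i = (2, 3)
  -> stationarity FAILS
Primal feasibility (all g_i <= 0): OK
Dual feasibility (all lambda_i >= 0): OK
Complementary slackness (lambda_i * g_i(x) = 0 for all i): OK

Verdict: the first failing condition is stationarity -> stat.

stat


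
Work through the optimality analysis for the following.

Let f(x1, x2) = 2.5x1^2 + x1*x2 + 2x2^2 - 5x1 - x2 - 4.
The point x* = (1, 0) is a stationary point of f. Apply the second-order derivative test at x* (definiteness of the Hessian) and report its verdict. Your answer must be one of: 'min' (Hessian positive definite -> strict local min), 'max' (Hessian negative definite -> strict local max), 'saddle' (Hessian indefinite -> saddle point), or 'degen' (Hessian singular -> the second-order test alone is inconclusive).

Compute the Hessian H = grad^2 f:
  H = [[5, 1], [1, 4]]
Verify stationarity: grad f(x*) = H x* + g = (0, 0).
Eigenvalues of H: 3.382, 5.618.
Both eigenvalues > 0, so H is positive definite -> x* is a strict local min.

min


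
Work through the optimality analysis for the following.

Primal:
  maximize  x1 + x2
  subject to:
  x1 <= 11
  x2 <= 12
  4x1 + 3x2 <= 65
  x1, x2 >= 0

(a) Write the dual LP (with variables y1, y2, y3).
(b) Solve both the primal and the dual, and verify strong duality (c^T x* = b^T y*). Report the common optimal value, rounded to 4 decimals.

The standard primal-dual pair for 'max c^T x s.t. A x <= b, x >= 0' is:
  Dual:  min b^T y  s.t.  A^T y >= c,  y >= 0.

So the dual LP is:
  minimize  11y1 + 12y2 + 65y3
  subject to:
    y1 + 4y3 >= 1
    y2 + 3y3 >= 1
    y1, y2, y3 >= 0

Solving the primal: x* = (7.25, 12).
  primal value c^T x* = 19.25.
Solving the dual: y* = (0, 0.25, 0.25).
  dual value b^T y* = 19.25.
Strong duality: c^T x* = b^T y*. Confirmed.

19.25


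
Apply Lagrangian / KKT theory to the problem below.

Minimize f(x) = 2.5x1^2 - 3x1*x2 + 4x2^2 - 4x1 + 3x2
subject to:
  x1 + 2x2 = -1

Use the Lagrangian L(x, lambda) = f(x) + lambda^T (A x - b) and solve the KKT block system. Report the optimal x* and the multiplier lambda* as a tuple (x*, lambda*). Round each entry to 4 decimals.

Form the Lagrangian:
  L(x, lambda) = (1/2) x^T Q x + c^T x + lambda^T (A x - b)
Stationarity (grad_x L = 0): Q x + c + A^T lambda = 0.
Primal feasibility: A x = b.

This gives the KKT block system:
  [ Q   A^T ] [ x     ]   [-c ]
  [ A    0  ] [ lambda ] = [ b ]

Solving the linear system:
  x*      = (0.2, -0.6)
  lambda* = (1.2)
  f(x*)   = -0.7

x* = (0.2, -0.6), lambda* = (1.2)


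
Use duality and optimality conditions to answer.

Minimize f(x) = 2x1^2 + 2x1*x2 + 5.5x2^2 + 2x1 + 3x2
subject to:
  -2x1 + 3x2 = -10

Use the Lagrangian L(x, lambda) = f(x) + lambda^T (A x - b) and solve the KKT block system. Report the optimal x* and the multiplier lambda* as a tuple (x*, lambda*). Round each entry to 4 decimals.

Form the Lagrangian:
  L(x, lambda) = (1/2) x^T Q x + c^T x + lambda^T (A x - b)
Stationarity (grad_x L = 0): Q x + c + A^T lambda = 0.
Primal feasibility: A x = b.

This gives the KKT block system:
  [ Q   A^T ] [ x     ]   [-c ]
  [ A    0  ] [ lambda ] = [ b ]

Solving the linear system:
  x*      = (2.3462, -1.7692)
  lambda* = (3.9231)
  f(x*)   = 19.3077

x* = (2.3462, -1.7692), lambda* = (3.9231)


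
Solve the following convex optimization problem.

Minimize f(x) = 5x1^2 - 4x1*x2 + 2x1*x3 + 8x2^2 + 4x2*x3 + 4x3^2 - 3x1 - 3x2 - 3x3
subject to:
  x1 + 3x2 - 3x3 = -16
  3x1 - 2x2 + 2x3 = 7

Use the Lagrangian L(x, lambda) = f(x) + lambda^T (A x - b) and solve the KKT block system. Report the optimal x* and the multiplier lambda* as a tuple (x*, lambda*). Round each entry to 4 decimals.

Form the Lagrangian:
  L(x, lambda) = (1/2) x^T Q x + c^T x + lambda^T (A x - b)
Stationarity (grad_x L = 0): Q x + c + A^T lambda = 0.
Primal feasibility: A x = b.

This gives the KKT block system:
  [ Q   A^T ] [ x     ]   [-c ]
  [ A    0  ] [ lambda ] = [ b ]

Solving the linear system:
  x*      = (-1, -1.75, 3.25)
  lambda* = (3.7273, -1.4091)
  f(x*)   = 34

x* = (-1, -1.75, 3.25), lambda* = (3.7273, -1.4091)


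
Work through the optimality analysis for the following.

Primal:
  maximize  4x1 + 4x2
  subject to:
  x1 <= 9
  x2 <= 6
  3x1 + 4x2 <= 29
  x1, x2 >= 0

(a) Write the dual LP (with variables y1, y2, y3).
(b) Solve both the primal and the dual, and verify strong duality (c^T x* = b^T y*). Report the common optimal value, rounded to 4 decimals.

The standard primal-dual pair for 'max c^T x s.t. A x <= b, x >= 0' is:
  Dual:  min b^T y  s.t.  A^T y >= c,  y >= 0.

So the dual LP is:
  minimize  9y1 + 6y2 + 29y3
  subject to:
    y1 + 3y3 >= 4
    y2 + 4y3 >= 4
    y1, y2, y3 >= 0

Solving the primal: x* = (9, 0.5).
  primal value c^T x* = 38.
Solving the dual: y* = (1, 0, 1).
  dual value b^T y* = 38.
Strong duality: c^T x* = b^T y*. Confirmed.

38


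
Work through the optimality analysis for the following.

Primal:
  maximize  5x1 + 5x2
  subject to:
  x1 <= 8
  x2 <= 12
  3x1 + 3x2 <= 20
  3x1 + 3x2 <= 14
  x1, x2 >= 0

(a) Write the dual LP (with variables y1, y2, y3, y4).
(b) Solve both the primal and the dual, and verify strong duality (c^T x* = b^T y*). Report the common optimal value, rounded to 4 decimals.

The standard primal-dual pair for 'max c^T x s.t. A x <= b, x >= 0' is:
  Dual:  min b^T y  s.t.  A^T y >= c,  y >= 0.

So the dual LP is:
  minimize  8y1 + 12y2 + 20y3 + 14y4
  subject to:
    y1 + 3y3 + 3y4 >= 5
    y2 + 3y3 + 3y4 >= 5
    y1, y2, y3, y4 >= 0

Solving the primal: x* = (4.6667, 0).
  primal value c^T x* = 23.3333.
Solving the dual: y* = (0, 0, 0, 1.6667).
  dual value b^T y* = 23.3333.
Strong duality: c^T x* = b^T y*. Confirmed.

23.3333


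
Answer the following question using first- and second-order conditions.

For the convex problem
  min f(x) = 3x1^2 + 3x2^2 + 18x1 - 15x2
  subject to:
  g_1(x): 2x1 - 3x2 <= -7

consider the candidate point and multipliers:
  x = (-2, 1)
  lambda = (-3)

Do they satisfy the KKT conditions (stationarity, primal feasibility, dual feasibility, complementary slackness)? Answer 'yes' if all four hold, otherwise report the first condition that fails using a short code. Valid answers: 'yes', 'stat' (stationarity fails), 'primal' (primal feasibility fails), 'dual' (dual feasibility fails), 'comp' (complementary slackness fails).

Gradient of f: grad f(x) = Q x + c = (6, -9)
Constraint values g_i(x) = a_i^T x - b_i:
  g_1((-2, 1)) = 0
Stationarity residual: grad f(x) + sum_i lambda_i a_i = (0, 0)
  -> stationarity OK
Primal feasibility (all g_i <= 0): OK
Dual feasibility (all lambda_i >= 0): FAILS
Complementary slackness (lambda_i * g_i(x) = 0 for all i): OK

Verdict: the first failing condition is dual_feasibility -> dual.

dual


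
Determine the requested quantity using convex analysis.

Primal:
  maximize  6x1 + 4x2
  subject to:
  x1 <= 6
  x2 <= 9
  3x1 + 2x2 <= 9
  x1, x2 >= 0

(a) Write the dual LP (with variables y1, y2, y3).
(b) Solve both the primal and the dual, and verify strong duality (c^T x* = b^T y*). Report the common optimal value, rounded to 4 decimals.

The standard primal-dual pair for 'max c^T x s.t. A x <= b, x >= 0' is:
  Dual:  min b^T y  s.t.  A^T y >= c,  y >= 0.

So the dual LP is:
  minimize  6y1 + 9y2 + 9y3
  subject to:
    y1 + 3y3 >= 6
    y2 + 2y3 >= 4
    y1, y2, y3 >= 0

Solving the primal: x* = (3, 0).
  primal value c^T x* = 18.
Solving the dual: y* = (0, 0, 2).
  dual value b^T y* = 18.
Strong duality: c^T x* = b^T y*. Confirmed.

18


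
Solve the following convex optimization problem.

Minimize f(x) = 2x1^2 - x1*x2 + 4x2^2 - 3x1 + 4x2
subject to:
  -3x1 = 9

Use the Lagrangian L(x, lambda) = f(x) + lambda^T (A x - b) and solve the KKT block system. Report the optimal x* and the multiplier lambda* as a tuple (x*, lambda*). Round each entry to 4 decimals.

Form the Lagrangian:
  L(x, lambda) = (1/2) x^T Q x + c^T x + lambda^T (A x - b)
Stationarity (grad_x L = 0): Q x + c + A^T lambda = 0.
Primal feasibility: A x = b.

This gives the KKT block system:
  [ Q   A^T ] [ x     ]   [-c ]
  [ A    0  ] [ lambda ] = [ b ]

Solving the linear system:
  x*      = (-3, -0.875)
  lambda* = (-4.7083)
  f(x*)   = 23.9375

x* = (-3, -0.875), lambda* = (-4.7083)


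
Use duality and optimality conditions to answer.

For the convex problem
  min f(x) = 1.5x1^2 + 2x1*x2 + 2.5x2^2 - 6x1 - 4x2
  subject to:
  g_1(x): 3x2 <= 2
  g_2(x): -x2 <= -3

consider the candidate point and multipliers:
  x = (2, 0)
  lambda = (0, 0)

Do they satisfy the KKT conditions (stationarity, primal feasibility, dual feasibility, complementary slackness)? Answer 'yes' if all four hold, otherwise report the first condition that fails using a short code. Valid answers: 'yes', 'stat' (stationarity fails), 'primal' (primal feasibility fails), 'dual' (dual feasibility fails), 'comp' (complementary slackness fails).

Gradient of f: grad f(x) = Q x + c = (0, 0)
Constraint values g_i(x) = a_i^T x - b_i:
  g_1((2, 0)) = -2
  g_2((2, 0)) = 3
Stationarity residual: grad f(x) + sum_i lambda_i a_i = (0, 0)
  -> stationarity OK
Primal feasibility (all g_i <= 0): FAILS
Dual feasibility (all lambda_i >= 0): OK
Complementary slackness (lambda_i * g_i(x) = 0 for all i): OK

Verdict: the first failing condition is primal_feasibility -> primal.

primal


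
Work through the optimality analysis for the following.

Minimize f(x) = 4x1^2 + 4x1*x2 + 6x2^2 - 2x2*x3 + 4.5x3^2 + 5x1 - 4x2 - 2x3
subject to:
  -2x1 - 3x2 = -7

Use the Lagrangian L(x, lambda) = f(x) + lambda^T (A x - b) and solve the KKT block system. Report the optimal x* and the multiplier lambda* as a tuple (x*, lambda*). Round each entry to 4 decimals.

Form the Lagrangian:
  L(x, lambda) = (1/2) x^T Q x + c^T x + lambda^T (A x - b)
Stationarity (grad_x L = 0): Q x + c + A^T lambda = 0.
Primal feasibility: A x = b.

This gives the KKT block system:
  [ Q   A^T ] [ x     ]   [-c ]
  [ A    0  ] [ lambda ] = [ b ]

Solving the linear system:
  x*      = (0.087, 2.2753, 0.7278)
  lambda* = (7.3987)
  f(x*)   = 20.8347

x* = (0.087, 2.2753, 0.7278), lambda* = (7.3987)


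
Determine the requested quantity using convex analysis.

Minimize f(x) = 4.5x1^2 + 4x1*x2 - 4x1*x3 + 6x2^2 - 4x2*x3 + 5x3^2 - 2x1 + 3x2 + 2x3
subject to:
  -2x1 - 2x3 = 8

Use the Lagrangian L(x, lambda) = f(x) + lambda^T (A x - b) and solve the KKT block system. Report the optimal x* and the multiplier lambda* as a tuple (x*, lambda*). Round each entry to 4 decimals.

Form the Lagrangian:
  L(x, lambda) = (1/2) x^T Q x + c^T x + lambda^T (A x - b)
Stationarity (grad_x L = 0): Q x + c + A^T lambda = 0.
Primal feasibility: A x = b.

This gives the KKT block system:
  [ Q   A^T ] [ x     ]   [-c ]
  [ A    0  ] [ lambda ] = [ b ]

Solving the linear system:
  x*      = (-1.8154, -0.3731, -2.1846)
  lambda* = (-5.5462)
  f(x*)   = 21.2558

x* = (-1.8154, -0.3731, -2.1846), lambda* = (-5.5462)


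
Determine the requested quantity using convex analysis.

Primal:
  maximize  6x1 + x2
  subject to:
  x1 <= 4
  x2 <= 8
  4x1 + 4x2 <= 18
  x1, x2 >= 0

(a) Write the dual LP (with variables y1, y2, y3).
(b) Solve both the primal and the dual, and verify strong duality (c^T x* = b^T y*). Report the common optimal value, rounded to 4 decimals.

The standard primal-dual pair for 'max c^T x s.t. A x <= b, x >= 0' is:
  Dual:  min b^T y  s.t.  A^T y >= c,  y >= 0.

So the dual LP is:
  minimize  4y1 + 8y2 + 18y3
  subject to:
    y1 + 4y3 >= 6
    y2 + 4y3 >= 1
    y1, y2, y3 >= 0

Solving the primal: x* = (4, 0.5).
  primal value c^T x* = 24.5.
Solving the dual: y* = (5, 0, 0.25).
  dual value b^T y* = 24.5.
Strong duality: c^T x* = b^T y*. Confirmed.

24.5


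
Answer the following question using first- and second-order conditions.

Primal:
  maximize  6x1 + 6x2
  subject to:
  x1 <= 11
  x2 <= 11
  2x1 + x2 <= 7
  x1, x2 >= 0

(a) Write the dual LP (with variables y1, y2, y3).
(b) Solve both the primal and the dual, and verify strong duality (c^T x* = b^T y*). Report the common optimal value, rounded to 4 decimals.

The standard primal-dual pair for 'max c^T x s.t. A x <= b, x >= 0' is:
  Dual:  min b^T y  s.t.  A^T y >= c,  y >= 0.

So the dual LP is:
  minimize  11y1 + 11y2 + 7y3
  subject to:
    y1 + 2y3 >= 6
    y2 + y3 >= 6
    y1, y2, y3 >= 0

Solving the primal: x* = (0, 7).
  primal value c^T x* = 42.
Solving the dual: y* = (0, 0, 6).
  dual value b^T y* = 42.
Strong duality: c^T x* = b^T y*. Confirmed.

42


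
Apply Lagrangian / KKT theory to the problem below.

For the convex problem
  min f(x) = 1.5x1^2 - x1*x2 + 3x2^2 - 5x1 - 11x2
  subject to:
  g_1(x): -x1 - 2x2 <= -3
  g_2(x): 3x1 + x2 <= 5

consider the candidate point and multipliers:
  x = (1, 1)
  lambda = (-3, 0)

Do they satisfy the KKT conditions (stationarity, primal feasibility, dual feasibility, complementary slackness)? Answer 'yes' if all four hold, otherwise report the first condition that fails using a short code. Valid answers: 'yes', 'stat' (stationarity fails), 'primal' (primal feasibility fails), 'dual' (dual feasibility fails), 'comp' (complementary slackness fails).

Gradient of f: grad f(x) = Q x + c = (-3, -6)
Constraint values g_i(x) = a_i^T x - b_i:
  g_1((1, 1)) = 0
  g_2((1, 1)) = -1
Stationarity residual: grad f(x) + sum_i lambda_i a_i = (0, 0)
  -> stationarity OK
Primal feasibility (all g_i <= 0): OK
Dual feasibility (all lambda_i >= 0): FAILS
Complementary slackness (lambda_i * g_i(x) = 0 for all i): OK

Verdict: the first failing condition is dual_feasibility -> dual.

dual


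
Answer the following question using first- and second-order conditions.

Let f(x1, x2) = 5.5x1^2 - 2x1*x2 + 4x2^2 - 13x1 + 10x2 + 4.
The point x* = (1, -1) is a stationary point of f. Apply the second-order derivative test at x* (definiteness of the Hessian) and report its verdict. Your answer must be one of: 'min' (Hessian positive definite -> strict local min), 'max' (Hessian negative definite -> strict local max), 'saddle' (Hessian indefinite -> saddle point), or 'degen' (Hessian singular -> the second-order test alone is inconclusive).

Compute the Hessian H = grad^2 f:
  H = [[11, -2], [-2, 8]]
Verify stationarity: grad f(x*) = H x* + g = (0, 0).
Eigenvalues of H: 7, 12.
Both eigenvalues > 0, so H is positive definite -> x* is a strict local min.

min


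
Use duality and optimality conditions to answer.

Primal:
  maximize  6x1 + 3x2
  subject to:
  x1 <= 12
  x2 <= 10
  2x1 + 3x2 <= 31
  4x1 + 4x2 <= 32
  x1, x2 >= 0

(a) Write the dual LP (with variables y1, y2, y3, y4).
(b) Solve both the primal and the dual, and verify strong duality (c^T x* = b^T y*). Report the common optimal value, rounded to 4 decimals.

The standard primal-dual pair for 'max c^T x s.t. A x <= b, x >= 0' is:
  Dual:  min b^T y  s.t.  A^T y >= c,  y >= 0.

So the dual LP is:
  minimize  12y1 + 10y2 + 31y3 + 32y4
  subject to:
    y1 + 2y3 + 4y4 >= 6
    y2 + 3y3 + 4y4 >= 3
    y1, y2, y3, y4 >= 0

Solving the primal: x* = (8, 0).
  primal value c^T x* = 48.
Solving the dual: y* = (0, 0, 0, 1.5).
  dual value b^T y* = 48.
Strong duality: c^T x* = b^T y*. Confirmed.

48


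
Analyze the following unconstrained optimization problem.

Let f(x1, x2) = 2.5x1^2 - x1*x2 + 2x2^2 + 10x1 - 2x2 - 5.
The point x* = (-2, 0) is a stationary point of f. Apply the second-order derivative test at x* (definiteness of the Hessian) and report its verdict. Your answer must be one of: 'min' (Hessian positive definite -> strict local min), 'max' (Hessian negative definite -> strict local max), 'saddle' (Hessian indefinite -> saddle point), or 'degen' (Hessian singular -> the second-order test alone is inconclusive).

Compute the Hessian H = grad^2 f:
  H = [[5, -1], [-1, 4]]
Verify stationarity: grad f(x*) = H x* + g = (0, 0).
Eigenvalues of H: 3.382, 5.618.
Both eigenvalues > 0, so H is positive definite -> x* is a strict local min.

min


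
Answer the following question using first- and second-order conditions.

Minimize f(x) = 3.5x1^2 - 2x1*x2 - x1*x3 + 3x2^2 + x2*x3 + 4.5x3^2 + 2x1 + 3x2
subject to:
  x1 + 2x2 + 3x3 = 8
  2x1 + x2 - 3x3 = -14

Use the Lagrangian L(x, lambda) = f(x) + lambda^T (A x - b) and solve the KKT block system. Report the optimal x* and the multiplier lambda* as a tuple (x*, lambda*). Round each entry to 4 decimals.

Form the Lagrangian:
  L(x, lambda) = (1/2) x^T Q x + c^T x + lambda^T (A x - b)
Stationarity (grad_x L = 0): Q x + c + A^T lambda = 0.
Primal feasibility: A x = b.

This gives the KKT block system:
  [ Q   A^T ] [ x     ]   [-c ]
  [ A    0  ] [ lambda ] = [ b ]

Solving the linear system:
  x*      = (-1.1, -0.9, 3.6333)
  lambda* = (-4.8, 6.1667)
  f(x*)   = 59.9167

x* = (-1.1, -0.9, 3.6333), lambda* = (-4.8, 6.1667)


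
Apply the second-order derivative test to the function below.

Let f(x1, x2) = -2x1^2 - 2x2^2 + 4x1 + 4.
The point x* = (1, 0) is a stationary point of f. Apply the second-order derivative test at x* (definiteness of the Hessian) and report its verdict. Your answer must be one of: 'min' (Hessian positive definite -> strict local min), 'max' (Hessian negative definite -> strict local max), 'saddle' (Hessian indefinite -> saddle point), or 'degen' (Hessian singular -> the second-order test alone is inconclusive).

Compute the Hessian H = grad^2 f:
  H = [[-4, 0], [0, -4]]
Verify stationarity: grad f(x*) = H x* + g = (0, 0).
Eigenvalues of H: -4, -4.
Both eigenvalues < 0, so H is negative definite -> x* is a strict local max.

max
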